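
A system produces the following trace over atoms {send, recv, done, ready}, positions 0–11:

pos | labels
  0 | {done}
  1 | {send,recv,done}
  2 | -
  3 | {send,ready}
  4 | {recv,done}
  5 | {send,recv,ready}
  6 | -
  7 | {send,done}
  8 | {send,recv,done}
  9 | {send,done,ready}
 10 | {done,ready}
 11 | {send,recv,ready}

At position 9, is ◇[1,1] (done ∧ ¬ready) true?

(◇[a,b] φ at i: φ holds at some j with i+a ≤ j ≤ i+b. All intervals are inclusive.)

Check (done ∧ ¬ready) at each j in [10,10]:
  j=10: false
No position in the window satisfies it → formula fails.

No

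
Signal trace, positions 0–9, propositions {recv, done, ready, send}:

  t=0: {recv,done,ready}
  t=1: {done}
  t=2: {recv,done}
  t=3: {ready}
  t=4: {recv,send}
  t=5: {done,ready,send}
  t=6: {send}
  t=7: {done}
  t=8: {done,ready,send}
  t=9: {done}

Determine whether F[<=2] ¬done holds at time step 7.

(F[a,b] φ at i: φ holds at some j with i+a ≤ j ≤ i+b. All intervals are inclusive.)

Check ¬done at each j in [7,9]:
  j=7: false
  j=8: false
  j=9: false
No position in the window satisfies it → formula fails.

Does not hold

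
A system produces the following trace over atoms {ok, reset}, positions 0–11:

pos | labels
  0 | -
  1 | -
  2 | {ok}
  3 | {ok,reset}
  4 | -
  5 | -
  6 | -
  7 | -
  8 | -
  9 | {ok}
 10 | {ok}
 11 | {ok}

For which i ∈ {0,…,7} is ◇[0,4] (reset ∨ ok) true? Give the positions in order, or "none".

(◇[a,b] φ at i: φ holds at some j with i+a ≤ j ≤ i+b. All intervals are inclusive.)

0, 1, 2, 3, 5, 6, 7

Evaluate at each i in [0,7]:
  i=0: ✓ (witness j=2)
  i=1: ✓ (witness j=2)
  i=2: ✓ (witness j=2)
  i=3: ✓ (witness j=3)
  i=4: ✗ (none in [4,8])
  i=5: ✓ (witness j=9)
  i=6: ✓ (witness j=9)
  i=7: ✓ (witness j=9)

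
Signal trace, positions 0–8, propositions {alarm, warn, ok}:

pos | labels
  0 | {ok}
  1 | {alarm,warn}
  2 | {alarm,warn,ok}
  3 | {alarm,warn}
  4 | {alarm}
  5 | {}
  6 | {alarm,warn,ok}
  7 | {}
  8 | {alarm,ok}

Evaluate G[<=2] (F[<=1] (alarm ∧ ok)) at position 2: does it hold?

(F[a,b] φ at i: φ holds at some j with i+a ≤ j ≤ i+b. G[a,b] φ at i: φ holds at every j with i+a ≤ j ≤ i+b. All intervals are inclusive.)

Check F[<=1] (alarm ∧ ok) at every j in [2,4]:
  j=2: holds (witness at 2)
  j=3: fails (none in [3,4])
  j=4: fails (none in [4,5])
Fails at j=3 → formula fails.

False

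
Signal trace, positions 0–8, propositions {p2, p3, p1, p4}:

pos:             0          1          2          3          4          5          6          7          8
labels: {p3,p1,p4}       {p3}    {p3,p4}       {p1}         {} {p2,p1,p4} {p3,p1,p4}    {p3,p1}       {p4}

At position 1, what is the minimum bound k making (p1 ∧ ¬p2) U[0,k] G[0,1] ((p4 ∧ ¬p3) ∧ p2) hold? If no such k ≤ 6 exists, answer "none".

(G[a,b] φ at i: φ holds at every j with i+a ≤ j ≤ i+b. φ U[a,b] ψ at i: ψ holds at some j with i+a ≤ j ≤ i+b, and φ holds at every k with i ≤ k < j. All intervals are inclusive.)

Need earliest j ≥ 1 with G[0,1] ((p4 ∧ ¬p3) ∧ p2), and (p1 ∧ ¬p2) at every k in [1,j-1].
  j=1: rhs fails.
  j=2: rhs fails.
  j=3: rhs fails.
  j=4: rhs fails.
  j=5: rhs fails.
  j=6: rhs fails.
  j=7: rhs fails.
No witness within the range → none.

none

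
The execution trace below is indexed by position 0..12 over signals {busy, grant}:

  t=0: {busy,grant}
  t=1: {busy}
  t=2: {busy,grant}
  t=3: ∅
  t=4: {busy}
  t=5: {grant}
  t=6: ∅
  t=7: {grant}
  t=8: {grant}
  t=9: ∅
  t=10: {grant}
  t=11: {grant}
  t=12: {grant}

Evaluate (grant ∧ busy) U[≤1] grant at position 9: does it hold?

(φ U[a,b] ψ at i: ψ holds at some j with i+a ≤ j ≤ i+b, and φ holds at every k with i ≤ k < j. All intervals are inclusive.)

No

Need some j in [9,10] with grant, and (grant ∧ busy) at every k in [9,j-1].
  j=9: grant false.
  j=10: grant holds, but (grant ∧ busy) fails at k=9 → not this j.
No j in the window works → until fails.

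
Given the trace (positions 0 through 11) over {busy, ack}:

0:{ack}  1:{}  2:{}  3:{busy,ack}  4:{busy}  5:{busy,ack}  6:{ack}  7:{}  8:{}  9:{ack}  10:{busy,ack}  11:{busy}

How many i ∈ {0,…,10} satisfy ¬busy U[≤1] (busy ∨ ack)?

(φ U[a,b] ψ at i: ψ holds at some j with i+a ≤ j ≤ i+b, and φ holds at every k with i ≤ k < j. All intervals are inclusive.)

9

Evaluate at each i in [0,10]:
  i=0: ✓ (rhs at j=0)
  i=1: ✗ (no rhs in [1,2])
  i=2: ✓ (rhs at j=3; lhs holds on [2,2])
  i=3: ✓ (rhs at j=3)
  i=4: ✓ (rhs at j=4)
  i=5: ✓ (rhs at j=5)
  i=6: ✓ (rhs at j=6)
  i=7: ✗ (no rhs in [7,8])
  i=8: ✓ (rhs at j=9; lhs holds on [8,8])
  i=9: ✓ (rhs at j=9)
  i=10: ✓ (rhs at j=10)
Positions where it holds: {0, 2, 3, 4, 5, 6, 8, 9, 10} → 9.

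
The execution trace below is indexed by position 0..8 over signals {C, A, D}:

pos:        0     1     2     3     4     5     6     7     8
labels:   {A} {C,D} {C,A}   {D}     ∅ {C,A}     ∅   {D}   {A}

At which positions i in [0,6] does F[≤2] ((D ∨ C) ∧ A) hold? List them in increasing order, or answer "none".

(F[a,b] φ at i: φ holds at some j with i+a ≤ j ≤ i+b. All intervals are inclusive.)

0, 1, 2, 3, 4, 5

Evaluate at each i in [0,6]:
  i=0: ✓ (witness j=2)
  i=1: ✓ (witness j=2)
  i=2: ✓ (witness j=2)
  i=3: ✓ (witness j=5)
  i=4: ✓ (witness j=5)
  i=5: ✓ (witness j=5)
  i=6: ✗ (none in [6,8])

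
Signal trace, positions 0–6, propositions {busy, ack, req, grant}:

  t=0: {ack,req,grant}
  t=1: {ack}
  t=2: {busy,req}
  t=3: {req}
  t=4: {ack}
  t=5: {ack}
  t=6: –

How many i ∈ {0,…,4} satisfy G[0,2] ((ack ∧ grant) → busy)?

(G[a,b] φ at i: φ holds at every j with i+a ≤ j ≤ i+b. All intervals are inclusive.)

Evaluate at each i in [0,4]:
  i=0: ✗ (fails at j=0)
  i=1: ✓ (all of [1,3])
  i=2: ✓ (all of [2,4])
  i=3: ✓ (all of [3,5])
  i=4: ✓ (all of [4,6])
Positions where it holds: {1, 2, 3, 4} → 4.

4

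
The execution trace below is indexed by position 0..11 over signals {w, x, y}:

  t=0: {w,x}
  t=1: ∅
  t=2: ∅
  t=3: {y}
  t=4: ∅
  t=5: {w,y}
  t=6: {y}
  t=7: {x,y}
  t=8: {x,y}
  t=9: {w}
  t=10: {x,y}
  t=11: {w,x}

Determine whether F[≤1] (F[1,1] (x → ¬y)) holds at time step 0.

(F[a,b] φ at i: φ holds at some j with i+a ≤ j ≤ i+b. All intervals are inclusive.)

Check F[1,1] (x → ¬y) at each j in [0,1]:
  j=0: holds (witness at 1)
  j=1: holds (witness at 2)
Found at j=0 → formula holds.

Holds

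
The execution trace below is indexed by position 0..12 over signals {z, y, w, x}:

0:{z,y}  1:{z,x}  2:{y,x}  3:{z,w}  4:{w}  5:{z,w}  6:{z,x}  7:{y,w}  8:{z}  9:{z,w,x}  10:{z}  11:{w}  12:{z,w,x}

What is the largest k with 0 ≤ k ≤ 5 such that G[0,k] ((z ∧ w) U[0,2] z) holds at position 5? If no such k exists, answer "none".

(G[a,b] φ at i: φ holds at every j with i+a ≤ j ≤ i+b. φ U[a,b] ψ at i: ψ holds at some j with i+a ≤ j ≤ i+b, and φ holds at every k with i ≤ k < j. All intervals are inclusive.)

1

((z ∧ w) U[0,2] z) must hold from j=5 onward; find where it first fails.
  j=5: holds
  j=6: holds
  j=7: fails
Holds on [5,6], so largest k = 1.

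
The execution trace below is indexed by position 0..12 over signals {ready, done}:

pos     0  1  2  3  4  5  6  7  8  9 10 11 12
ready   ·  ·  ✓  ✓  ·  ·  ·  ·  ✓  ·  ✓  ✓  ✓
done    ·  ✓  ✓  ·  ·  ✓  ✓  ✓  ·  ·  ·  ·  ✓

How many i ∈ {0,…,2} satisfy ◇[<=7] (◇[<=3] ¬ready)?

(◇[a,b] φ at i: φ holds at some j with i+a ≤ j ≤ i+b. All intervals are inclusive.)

Evaluate at each i in [0,2]:
  i=0: ✓ (witness j=0)
  i=1: ✓ (witness j=1)
  i=2: ✓ (witness j=2)
Positions where it holds: {0, 1, 2} → 3.

3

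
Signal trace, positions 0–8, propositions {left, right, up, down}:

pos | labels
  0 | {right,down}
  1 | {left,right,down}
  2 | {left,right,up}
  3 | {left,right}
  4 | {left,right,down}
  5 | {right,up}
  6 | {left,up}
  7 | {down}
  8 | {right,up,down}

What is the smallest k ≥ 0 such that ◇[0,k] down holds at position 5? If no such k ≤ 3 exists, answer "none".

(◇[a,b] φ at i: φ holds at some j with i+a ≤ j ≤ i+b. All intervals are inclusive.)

2

Scan j = 5,6,… for down:
  j=5: fails
  j=6: fails
  j=7: holds
First hit at j=7, so smallest k = 7-5 = 2.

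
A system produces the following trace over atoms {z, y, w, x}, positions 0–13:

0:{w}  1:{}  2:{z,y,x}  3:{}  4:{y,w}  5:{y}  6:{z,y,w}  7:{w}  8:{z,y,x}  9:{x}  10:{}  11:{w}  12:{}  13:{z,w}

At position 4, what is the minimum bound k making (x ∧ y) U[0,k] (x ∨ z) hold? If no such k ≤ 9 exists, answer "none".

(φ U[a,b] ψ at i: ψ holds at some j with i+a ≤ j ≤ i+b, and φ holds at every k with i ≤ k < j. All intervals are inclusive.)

none

Need earliest j ≥ 4 with (x ∨ z), and (x ∧ y) at every k in [4,j-1].
  j=4: rhs fails.
  j=5: rhs fails.
  j=6: rhs holds but lhs fails at k=4.
  j=7: rhs fails.
  j=8: rhs holds but lhs fails at k=4.
  j=9: rhs holds but lhs fails at k=4.
  j=10: rhs fails.
  j=11: rhs fails.
  j=12: rhs fails.
  j=13: rhs holds but lhs fails at k=4.
No witness within the range → none.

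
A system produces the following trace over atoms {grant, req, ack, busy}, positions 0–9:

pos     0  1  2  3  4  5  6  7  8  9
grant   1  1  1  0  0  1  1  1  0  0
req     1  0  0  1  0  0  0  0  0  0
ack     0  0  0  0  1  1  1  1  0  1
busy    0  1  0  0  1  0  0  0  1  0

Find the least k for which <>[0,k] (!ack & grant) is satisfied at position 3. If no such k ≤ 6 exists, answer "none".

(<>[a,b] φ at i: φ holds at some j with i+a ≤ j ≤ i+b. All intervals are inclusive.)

none

Scan j = 3,4,… for (!ack & grant):
  j=3: fails
  j=4: fails
  j=5: fails
  j=6: fails
  j=7: fails
  j=8: fails
  j=9: fails
No j in [3,9] satisfies it → none.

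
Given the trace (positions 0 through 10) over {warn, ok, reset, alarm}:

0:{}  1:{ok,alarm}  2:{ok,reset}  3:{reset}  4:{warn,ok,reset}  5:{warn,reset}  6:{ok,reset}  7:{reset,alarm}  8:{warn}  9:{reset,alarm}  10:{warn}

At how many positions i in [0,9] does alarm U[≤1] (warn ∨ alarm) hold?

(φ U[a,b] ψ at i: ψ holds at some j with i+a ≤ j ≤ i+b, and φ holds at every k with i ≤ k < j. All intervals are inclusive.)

Evaluate at each i in [0,9]:
  i=0: ✗ (lhs fails at k=0 before rhs at j=1)
  i=1: ✓ (rhs at j=1)
  i=2: ✗ (no rhs in [2,3])
  i=3: ✗ (lhs fails at k=3 before rhs at j=4)
  i=4: ✓ (rhs at j=4)
  i=5: ✓ (rhs at j=5)
  i=6: ✗ (lhs fails at k=6 before rhs at j=7)
  i=7: ✓ (rhs at j=7)
  i=8: ✓ (rhs at j=8)
  i=9: ✓ (rhs at j=9)
Positions where it holds: {1, 4, 5, 7, 8, 9} → 6.

6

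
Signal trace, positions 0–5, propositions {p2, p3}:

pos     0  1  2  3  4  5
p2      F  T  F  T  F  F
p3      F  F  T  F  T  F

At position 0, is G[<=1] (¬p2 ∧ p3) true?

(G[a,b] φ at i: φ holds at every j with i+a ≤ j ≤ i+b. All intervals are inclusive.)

Check (¬p2 ∧ p3) at every j in [0,1]:
  j=0: false
  j=1: false
Fails at j=0 → formula fails.

Does not hold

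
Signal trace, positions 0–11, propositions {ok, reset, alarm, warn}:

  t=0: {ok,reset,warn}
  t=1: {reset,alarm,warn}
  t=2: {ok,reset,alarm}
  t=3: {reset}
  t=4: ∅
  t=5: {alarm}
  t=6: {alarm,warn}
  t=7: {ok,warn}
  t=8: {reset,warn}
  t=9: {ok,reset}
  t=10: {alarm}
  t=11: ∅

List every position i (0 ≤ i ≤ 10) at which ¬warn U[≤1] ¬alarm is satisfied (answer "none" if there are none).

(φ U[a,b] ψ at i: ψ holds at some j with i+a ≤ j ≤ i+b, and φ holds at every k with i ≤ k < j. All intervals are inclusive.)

Evaluate at each i in [0,10]:
  i=0: ✓ (rhs at j=0)
  i=1: ✗ (no rhs in [1,2])
  i=2: ✓ (rhs at j=3; lhs holds on [2,2])
  i=3: ✓ (rhs at j=3)
  i=4: ✓ (rhs at j=4)
  i=5: ✗ (no rhs in [5,6])
  i=6: ✗ (lhs fails at k=6 before rhs at j=7)
  i=7: ✓ (rhs at j=7)
  i=8: ✓ (rhs at j=8)
  i=9: ✓ (rhs at j=9)
  i=10: ✓ (rhs at j=11; lhs holds on [10,10])

0, 2, 3, 4, 7, 8, 9, 10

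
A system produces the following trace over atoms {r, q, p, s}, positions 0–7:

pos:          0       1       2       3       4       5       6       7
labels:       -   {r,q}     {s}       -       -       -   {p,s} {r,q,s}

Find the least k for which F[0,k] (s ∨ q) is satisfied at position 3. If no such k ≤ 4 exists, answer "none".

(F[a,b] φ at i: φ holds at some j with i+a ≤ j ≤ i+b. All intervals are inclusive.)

3

Scan j = 3,4,… for (s ∨ q):
  j=3: fails
  j=4: fails
  j=5: fails
  j=6: holds
First hit at j=6, so smallest k = 6-3 = 3.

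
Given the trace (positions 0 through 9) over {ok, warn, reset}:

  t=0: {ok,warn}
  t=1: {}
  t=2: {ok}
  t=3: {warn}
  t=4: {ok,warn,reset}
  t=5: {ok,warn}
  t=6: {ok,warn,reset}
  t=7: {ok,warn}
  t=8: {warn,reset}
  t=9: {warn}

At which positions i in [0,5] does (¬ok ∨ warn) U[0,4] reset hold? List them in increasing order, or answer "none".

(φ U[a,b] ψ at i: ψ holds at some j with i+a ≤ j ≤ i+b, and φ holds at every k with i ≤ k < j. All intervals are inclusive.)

Evaluate at each i in [0,5]:
  i=0: ✗ (lhs fails at k=2 before rhs at j=4)
  i=1: ✗ (lhs fails at k=2 before rhs at j=4)
  i=2: ✗ (lhs fails at k=2 before rhs at j=4)
  i=3: ✓ (rhs at j=4; lhs holds on [3,3])
  i=4: ✓ (rhs at j=4)
  i=5: ✓ (rhs at j=6; lhs holds on [5,5])

3, 4, 5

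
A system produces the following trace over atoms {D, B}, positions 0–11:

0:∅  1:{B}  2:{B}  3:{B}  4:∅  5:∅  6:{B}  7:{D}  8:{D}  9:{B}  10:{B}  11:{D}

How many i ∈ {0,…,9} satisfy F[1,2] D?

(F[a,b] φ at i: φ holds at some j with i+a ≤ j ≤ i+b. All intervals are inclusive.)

Evaluate at each i in [0,9]:
  i=0: ✗ (none in [1,2])
  i=1: ✗ (none in [2,3])
  i=2: ✗ (none in [3,4])
  i=3: ✗ (none in [4,5])
  i=4: ✗ (none in [5,6])
  i=5: ✓ (witness j=7)
  i=6: ✓ (witness j=7)
  i=7: ✓ (witness j=8)
  i=8: ✗ (none in [9,10])
  i=9: ✓ (witness j=11)
Positions where it holds: {5, 6, 7, 9} → 4.

4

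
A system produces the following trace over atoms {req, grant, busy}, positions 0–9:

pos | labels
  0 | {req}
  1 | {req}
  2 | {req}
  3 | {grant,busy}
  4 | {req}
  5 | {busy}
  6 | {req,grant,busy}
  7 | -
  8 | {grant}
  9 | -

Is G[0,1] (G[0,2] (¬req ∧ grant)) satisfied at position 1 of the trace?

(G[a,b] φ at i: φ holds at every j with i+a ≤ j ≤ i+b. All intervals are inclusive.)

False

Check G[0,2] (¬req ∧ grant) at every j in [1,2]:
  j=1: fails at 1
  j=2: fails at 2
Fails at j=1 → formula fails.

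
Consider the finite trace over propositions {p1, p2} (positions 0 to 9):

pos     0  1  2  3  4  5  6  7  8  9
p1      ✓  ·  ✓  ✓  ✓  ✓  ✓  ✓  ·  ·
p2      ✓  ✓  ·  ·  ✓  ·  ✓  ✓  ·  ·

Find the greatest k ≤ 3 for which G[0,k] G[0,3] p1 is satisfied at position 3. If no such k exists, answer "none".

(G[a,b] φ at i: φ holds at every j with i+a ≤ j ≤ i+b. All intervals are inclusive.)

G[0,3] p1 must hold from j=3 onward; find where it first fails.
  j=3: holds
  j=4: holds
  j=5: fails
Holds on [3,4], so largest k = 1.

1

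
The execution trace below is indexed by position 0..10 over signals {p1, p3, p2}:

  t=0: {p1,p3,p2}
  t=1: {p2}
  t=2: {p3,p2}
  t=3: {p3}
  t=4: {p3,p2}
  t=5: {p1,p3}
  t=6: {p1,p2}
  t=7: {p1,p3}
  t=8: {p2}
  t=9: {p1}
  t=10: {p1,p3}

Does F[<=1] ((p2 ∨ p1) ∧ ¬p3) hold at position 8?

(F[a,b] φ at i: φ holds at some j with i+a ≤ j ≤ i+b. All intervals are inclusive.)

Check ((p2 ∨ p1) ∧ ¬p3) at each j in [8,9]:
  j=8: true
  j=9: true
Found at j=8 → formula holds.

Yes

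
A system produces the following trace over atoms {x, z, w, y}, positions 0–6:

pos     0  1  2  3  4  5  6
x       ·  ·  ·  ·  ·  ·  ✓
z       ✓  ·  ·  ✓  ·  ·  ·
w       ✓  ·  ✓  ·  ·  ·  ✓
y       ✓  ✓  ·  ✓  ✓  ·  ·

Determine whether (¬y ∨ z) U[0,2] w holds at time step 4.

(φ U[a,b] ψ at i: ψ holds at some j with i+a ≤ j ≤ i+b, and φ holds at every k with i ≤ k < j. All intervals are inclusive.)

Does not hold

Need some j in [4,6] with w, and (¬y ∨ z) at every k in [4,j-1].
  j=4: w false.
  j=5: w false.
  j=6: w holds, but (¬y ∨ z) fails at k=4 → not this j.
No j in the window works → until fails.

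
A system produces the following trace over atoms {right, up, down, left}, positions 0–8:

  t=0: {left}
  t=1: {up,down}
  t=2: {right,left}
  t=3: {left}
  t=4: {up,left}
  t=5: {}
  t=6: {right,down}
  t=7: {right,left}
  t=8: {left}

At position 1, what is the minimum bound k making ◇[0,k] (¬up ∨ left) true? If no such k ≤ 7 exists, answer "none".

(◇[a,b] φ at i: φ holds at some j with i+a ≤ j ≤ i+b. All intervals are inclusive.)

1

Scan j = 1,2,… for (¬up ∨ left):
  j=1: fails
  j=2: holds
First hit at j=2, so smallest k = 2-1 = 1.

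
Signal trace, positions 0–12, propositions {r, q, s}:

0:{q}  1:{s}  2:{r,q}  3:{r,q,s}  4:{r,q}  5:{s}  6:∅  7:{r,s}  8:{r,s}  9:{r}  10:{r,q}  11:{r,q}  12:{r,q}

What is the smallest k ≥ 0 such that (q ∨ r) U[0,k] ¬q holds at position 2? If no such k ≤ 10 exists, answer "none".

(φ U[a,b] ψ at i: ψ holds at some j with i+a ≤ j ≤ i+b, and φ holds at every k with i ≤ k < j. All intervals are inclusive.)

Need earliest j ≥ 2 with ¬q, and (q ∨ r) at every k in [2,j-1].
  j=2: rhs fails.
  j=3: rhs fails.
  j=4: rhs fails.
  j=5: rhs holds; lhs holds on [2,4]. k = 3.

3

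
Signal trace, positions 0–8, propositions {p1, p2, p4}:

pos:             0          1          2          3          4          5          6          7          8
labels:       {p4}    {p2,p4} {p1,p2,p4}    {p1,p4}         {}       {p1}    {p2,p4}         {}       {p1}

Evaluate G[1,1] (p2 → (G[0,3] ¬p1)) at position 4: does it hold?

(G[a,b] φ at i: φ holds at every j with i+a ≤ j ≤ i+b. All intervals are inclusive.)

Check (p2 → (G[0,3] ¬p1)) at every j in [5,5]:
  j=5: antecedent false → ✓
All positions satisfy it → formula holds.

Holds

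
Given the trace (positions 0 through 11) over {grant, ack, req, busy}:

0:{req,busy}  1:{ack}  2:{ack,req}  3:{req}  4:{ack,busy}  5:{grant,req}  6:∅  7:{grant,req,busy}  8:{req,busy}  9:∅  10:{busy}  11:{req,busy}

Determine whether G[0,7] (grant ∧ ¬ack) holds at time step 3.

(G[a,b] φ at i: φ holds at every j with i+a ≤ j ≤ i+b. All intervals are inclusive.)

Does not hold

Check (grant ∧ ¬ack) at every j in [3,10]:
  j=3: false
  j=4: false
  j=5: true
  j=6: false
  j=7: true
  j=8: false
  j=9: false
  j=10: false
Fails at j=3 → formula fails.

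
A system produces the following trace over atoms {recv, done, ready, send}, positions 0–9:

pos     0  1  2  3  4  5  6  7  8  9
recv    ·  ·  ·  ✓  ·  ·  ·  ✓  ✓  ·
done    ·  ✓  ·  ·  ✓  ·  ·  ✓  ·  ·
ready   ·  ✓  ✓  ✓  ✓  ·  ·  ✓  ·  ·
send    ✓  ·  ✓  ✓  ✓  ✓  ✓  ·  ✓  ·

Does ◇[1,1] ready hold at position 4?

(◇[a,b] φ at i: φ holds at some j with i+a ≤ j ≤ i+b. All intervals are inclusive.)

False

Check ready at each j in [5,5]:
  j=5: false
No position in the window satisfies it → formula fails.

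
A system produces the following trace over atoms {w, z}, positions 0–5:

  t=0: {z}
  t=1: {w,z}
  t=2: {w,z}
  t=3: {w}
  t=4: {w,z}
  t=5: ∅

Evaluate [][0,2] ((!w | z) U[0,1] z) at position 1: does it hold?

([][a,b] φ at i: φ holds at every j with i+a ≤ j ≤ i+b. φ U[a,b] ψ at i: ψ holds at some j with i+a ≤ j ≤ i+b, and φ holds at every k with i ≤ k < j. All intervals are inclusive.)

False

Check ((!w | z) U[0,1] z) at every j in [1,3]:
  j=1: holds
  j=2: holds
  j=3: fails
Fails at j=3 → formula fails.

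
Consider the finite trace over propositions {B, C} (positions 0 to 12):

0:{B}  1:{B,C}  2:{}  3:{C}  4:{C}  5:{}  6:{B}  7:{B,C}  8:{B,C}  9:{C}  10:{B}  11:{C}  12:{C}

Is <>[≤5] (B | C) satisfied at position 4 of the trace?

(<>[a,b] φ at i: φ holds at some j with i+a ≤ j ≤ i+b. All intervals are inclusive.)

Yes

Check (B | C) at each j in [4,9]:
  j=4: true
  j=5: false
  j=6: true
  j=7: true
  j=8: true
  j=9: true
Found at j=4 → formula holds.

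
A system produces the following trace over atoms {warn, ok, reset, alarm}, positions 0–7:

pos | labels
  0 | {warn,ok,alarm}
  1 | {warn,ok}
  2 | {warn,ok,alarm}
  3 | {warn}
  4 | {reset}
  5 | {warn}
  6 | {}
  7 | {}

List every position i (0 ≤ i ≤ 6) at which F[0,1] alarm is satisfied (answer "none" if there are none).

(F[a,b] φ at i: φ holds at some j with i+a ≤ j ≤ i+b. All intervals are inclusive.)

0, 1, 2

Evaluate at each i in [0,6]:
  i=0: ✓ (witness j=0)
  i=1: ✓ (witness j=2)
  i=2: ✓ (witness j=2)
  i=3: ✗ (none in [3,4])
  i=4: ✗ (none in [4,5])
  i=5: ✗ (none in [5,6])
  i=6: ✗ (none in [6,7])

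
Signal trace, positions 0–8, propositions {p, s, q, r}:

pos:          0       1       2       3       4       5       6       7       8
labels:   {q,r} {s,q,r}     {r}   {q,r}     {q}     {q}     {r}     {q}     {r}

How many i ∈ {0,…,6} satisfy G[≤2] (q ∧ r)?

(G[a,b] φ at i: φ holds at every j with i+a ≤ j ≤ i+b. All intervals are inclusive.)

0

Evaluate at each i in [0,6]:
  i=0: ✗ (fails at j=2)
  i=1: ✗ (fails at j=2)
  i=2: ✗ (fails at j=2)
  i=3: ✗ (fails at j=4)
  i=4: ✗ (fails at j=4)
  i=5: ✗ (fails at j=5)
  i=6: ✗ (fails at j=6)
Positions where it holds: {} → 0.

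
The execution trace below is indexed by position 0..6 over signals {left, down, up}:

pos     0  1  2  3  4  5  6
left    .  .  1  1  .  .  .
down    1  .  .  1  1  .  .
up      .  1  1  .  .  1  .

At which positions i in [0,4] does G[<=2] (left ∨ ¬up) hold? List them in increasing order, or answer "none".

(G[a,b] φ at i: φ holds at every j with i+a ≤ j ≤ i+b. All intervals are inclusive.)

Evaluate at each i in [0,4]:
  i=0: ✗ (fails at j=1)
  i=1: ✗ (fails at j=1)
  i=2: ✓ (all of [2,4])
  i=3: ✗ (fails at j=5)
  i=4: ✗ (fails at j=5)

2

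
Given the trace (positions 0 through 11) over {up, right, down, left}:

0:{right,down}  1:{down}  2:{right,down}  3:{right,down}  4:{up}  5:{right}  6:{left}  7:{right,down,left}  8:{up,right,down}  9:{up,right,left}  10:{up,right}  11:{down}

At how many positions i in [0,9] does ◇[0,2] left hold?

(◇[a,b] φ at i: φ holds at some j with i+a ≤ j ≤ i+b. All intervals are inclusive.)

6

Evaluate at each i in [0,9]:
  i=0: ✗ (none in [0,2])
  i=1: ✗ (none in [1,3])
  i=2: ✗ (none in [2,4])
  i=3: ✗ (none in [3,5])
  i=4: ✓ (witness j=6)
  i=5: ✓ (witness j=6)
  i=6: ✓ (witness j=6)
  i=7: ✓ (witness j=7)
  i=8: ✓ (witness j=9)
  i=9: ✓ (witness j=9)
Positions where it holds: {4, 5, 6, 7, 8, 9} → 6.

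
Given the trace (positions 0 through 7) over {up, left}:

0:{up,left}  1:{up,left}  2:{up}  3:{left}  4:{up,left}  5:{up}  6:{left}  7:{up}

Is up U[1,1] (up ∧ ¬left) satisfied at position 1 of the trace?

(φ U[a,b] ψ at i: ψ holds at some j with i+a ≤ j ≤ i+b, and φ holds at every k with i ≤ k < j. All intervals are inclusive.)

True

Need some j in [2,2] with (up ∧ ¬left), and up at every k in [1,j-1].
  j=2: (up ∧ ¬left) holds; up holds at every k in [1,1] → satisfied.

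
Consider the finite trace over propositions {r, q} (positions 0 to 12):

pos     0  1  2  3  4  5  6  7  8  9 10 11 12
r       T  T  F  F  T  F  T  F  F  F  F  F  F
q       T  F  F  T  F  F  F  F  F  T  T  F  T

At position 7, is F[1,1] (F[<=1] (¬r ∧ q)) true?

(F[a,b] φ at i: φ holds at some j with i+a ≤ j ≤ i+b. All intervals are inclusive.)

True

Check F[<=1] (¬r ∧ q) at each j in [8,8]:
  j=8: holds (witness at 9)
Found at j=8 → formula holds.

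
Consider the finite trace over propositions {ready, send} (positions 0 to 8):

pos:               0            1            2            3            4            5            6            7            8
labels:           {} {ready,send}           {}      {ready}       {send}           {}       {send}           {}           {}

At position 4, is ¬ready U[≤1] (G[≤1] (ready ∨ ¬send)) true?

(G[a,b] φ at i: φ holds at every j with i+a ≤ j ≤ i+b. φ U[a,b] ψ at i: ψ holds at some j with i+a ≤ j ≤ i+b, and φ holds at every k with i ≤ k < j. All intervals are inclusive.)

No

Need some j in [4,5] with G[≤1] (ready ∨ ¬send), and ¬ready at every k in [4,j-1].
  j=4: G[≤1] (ready ∨ ¬send) — fails at 4.
  j=5: G[≤1] (ready ∨ ¬send) — fails at 6.
No j in the window works → until fails.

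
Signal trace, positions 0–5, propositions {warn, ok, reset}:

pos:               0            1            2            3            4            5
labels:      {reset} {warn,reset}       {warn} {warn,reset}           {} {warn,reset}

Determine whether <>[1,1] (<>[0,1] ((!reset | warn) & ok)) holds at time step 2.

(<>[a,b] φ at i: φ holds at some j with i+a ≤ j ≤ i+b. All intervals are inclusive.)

False

Check <>[0,1] ((!reset | warn) & ok) at each j in [3,3]:
  j=3: fails (none in [3,4])
No position in the window satisfies it → formula fails.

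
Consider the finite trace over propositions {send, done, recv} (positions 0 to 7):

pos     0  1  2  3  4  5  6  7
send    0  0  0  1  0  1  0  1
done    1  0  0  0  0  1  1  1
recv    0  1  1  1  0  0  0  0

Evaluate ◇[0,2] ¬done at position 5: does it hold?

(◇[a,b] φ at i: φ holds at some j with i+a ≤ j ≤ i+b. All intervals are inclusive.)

False

Check ¬done at each j in [5,7]:
  j=5: false
  j=6: false
  j=7: false
No position in the window satisfies it → formula fails.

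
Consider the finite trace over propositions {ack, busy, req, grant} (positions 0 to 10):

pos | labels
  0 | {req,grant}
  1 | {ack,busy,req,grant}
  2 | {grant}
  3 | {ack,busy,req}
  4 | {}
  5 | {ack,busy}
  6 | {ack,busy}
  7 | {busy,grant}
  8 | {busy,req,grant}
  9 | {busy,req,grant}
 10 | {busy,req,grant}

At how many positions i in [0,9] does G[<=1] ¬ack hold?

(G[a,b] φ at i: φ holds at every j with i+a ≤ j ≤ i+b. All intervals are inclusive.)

3

Evaluate at each i in [0,9]:
  i=0: ✗ (fails at j=1)
  i=1: ✗ (fails at j=1)
  i=2: ✗ (fails at j=3)
  i=3: ✗ (fails at j=3)
  i=4: ✗ (fails at j=5)
  i=5: ✗ (fails at j=5)
  i=6: ✗ (fails at j=6)
  i=7: ✓ (all of [7,8])
  i=8: ✓ (all of [8,9])
  i=9: ✓ (all of [9,10])
Positions where it holds: {7, 8, 9} → 3.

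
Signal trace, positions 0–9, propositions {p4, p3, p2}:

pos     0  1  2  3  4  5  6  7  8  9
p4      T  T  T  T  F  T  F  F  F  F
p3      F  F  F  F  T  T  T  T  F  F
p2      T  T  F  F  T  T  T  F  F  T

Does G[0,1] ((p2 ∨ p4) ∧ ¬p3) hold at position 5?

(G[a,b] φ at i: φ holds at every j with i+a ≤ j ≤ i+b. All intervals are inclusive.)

No

Check ((p2 ∨ p4) ∧ ¬p3) at every j in [5,6]:
  j=5: false
  j=6: false
Fails at j=5 → formula fails.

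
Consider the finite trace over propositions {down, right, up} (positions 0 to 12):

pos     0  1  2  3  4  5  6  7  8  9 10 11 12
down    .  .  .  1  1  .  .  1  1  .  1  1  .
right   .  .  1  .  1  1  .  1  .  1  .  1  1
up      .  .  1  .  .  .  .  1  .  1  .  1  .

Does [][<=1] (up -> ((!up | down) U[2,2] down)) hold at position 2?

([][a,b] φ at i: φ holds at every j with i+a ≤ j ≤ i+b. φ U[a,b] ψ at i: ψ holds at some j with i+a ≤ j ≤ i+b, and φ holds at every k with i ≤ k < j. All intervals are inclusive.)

No

Check (up -> ((!up | down) U[2,2] down)) at every j in [2,3]:
  j=2: antecedent true; consequent fails → ✗
  j=3: antecedent false → ✓
Fails at j=2 → formula fails.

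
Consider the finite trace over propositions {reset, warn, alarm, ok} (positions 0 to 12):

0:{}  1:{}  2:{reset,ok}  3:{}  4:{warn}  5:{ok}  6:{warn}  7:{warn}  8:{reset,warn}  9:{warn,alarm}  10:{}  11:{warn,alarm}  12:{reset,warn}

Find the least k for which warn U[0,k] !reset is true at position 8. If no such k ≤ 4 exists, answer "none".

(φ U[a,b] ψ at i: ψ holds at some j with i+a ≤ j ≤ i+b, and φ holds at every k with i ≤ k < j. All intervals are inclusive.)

1

Need earliest j ≥ 8 with !reset, and warn at every k in [8,j-1].
  j=8: rhs fails.
  j=9: rhs holds; lhs holds on [8,8]. k = 1.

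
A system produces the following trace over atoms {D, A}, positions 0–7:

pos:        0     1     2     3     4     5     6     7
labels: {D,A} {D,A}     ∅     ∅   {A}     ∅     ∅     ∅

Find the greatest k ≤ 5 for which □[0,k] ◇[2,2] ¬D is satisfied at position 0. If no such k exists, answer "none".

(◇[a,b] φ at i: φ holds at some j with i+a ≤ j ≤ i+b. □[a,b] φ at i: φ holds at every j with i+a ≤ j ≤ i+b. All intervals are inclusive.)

5

◇[2,2] ¬D must hold from j=0 onward; find where it first fails.
  j=0: holds
  j=1: holds
  j=2: holds
  j=3: holds
  j=4: holds
  j=5: holds
Holds through j=5; largest k = 5.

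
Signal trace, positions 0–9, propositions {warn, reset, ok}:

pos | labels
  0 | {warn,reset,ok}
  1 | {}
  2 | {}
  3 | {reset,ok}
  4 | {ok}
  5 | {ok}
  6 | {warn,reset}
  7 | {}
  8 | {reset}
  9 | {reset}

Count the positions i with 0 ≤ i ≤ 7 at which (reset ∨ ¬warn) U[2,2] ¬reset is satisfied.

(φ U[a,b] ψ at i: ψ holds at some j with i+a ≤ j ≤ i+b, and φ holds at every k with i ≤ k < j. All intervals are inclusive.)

Evaluate at each i in [0,7]:
  i=0: ✓ (rhs at j=2; lhs holds on [0,1])
  i=1: ✗ (no rhs in [3,3])
  i=2: ✓ (rhs at j=4; lhs holds on [2,3])
  i=3: ✓ (rhs at j=5; lhs holds on [3,4])
  i=4: ✗ (no rhs in [6,6])
  i=5: ✓ (rhs at j=7; lhs holds on [5,6])
  i=6: ✗ (no rhs in [8,8])
  i=7: ✗ (no rhs in [9,9])
Positions where it holds: {0, 2, 3, 5} → 4.

4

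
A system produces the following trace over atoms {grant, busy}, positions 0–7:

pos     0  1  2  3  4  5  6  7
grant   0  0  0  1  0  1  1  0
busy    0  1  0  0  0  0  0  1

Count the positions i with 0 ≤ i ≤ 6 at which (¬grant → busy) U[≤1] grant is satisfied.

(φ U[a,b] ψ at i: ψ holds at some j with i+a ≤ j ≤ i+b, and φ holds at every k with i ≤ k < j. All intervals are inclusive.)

Evaluate at each i in [0,6]:
  i=0: ✗ (no rhs in [0,1])
  i=1: ✗ (no rhs in [1,2])
  i=2: ✗ (lhs fails at k=2 before rhs at j=3)
  i=3: ✓ (rhs at j=3)
  i=4: ✗ (lhs fails at k=4 before rhs at j=5)
  i=5: ✓ (rhs at j=5)
  i=6: ✓ (rhs at j=6)
Positions where it holds: {3, 5, 6} → 3.

3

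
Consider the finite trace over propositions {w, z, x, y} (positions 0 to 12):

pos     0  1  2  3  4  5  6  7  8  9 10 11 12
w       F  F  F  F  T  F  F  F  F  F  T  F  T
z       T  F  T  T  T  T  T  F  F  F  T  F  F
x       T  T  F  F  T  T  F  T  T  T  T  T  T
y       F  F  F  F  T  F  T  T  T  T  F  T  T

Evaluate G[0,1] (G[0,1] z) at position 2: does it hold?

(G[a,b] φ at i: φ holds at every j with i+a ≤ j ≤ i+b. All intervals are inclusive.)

Check G[0,1] z at every j in [2,3]:
  j=2: holds on [2,3]
  j=3: holds on [3,4]
All positions satisfy it → formula holds.

Holds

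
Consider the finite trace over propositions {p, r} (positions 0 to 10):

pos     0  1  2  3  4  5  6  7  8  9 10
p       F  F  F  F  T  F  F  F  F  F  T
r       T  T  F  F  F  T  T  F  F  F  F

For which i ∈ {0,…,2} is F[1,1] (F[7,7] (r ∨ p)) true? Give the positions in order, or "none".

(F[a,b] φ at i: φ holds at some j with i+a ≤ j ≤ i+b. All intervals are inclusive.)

2

Evaluate at each i in [0,2]:
  i=0: ✗ (none in [1,1])
  i=1: ✗ (none in [2,2])
  i=2: ✓ (witness j=3)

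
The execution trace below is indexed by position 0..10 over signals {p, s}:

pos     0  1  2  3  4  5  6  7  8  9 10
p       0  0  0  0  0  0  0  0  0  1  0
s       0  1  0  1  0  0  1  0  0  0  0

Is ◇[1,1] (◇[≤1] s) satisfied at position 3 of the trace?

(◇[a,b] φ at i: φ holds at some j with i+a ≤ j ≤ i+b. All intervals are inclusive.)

Check ◇[≤1] s at each j in [4,4]:
  j=4: fails (none in [4,5])
No position in the window satisfies it → formula fails.

False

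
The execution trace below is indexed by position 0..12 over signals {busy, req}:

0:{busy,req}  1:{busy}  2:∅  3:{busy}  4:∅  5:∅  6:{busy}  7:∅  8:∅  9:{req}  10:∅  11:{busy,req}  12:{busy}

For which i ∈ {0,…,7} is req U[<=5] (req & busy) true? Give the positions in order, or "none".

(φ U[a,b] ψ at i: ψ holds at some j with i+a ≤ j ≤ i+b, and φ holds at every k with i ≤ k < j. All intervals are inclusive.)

Evaluate at each i in [0,7]:
  i=0: ✓ (rhs at j=0)
  i=1: ✗ (no rhs in [1,6])
  i=2: ✗ (no rhs in [2,7])
  i=3: ✗ (no rhs in [3,8])
  i=4: ✗ (no rhs in [4,9])
  i=5: ✗ (no rhs in [5,10])
  i=6: ✗ (lhs fails at k=6 before rhs at j=11)
  i=7: ✗ (lhs fails at k=7 before rhs at j=11)

0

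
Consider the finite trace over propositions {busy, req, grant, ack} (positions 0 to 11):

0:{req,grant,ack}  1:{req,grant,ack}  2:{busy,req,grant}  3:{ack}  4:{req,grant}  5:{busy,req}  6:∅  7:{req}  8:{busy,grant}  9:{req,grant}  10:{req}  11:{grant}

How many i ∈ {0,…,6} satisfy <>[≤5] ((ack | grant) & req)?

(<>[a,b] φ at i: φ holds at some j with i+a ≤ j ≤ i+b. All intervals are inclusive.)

7

Evaluate at each i in [0,6]:
  i=0: ✓ (witness j=0)
  i=1: ✓ (witness j=1)
  i=2: ✓ (witness j=2)
  i=3: ✓ (witness j=4)
  i=4: ✓ (witness j=4)
  i=5: ✓ (witness j=9)
  i=6: ✓ (witness j=9)
Positions where it holds: {0, 1, 2, 3, 4, 5, 6} → 7.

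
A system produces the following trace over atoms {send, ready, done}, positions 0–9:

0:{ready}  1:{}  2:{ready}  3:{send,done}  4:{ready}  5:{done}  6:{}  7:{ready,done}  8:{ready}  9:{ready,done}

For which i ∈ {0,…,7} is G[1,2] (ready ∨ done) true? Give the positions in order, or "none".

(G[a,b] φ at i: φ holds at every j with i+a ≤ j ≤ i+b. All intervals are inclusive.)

1, 2, 3, 6, 7

Evaluate at each i in [0,7]:
  i=0: ✗ (fails at j=1)
  i=1: ✓ (all of [2,3])
  i=2: ✓ (all of [3,4])
  i=3: ✓ (all of [4,5])
  i=4: ✗ (fails at j=6)
  i=5: ✗ (fails at j=6)
  i=6: ✓ (all of [7,8])
  i=7: ✓ (all of [8,9])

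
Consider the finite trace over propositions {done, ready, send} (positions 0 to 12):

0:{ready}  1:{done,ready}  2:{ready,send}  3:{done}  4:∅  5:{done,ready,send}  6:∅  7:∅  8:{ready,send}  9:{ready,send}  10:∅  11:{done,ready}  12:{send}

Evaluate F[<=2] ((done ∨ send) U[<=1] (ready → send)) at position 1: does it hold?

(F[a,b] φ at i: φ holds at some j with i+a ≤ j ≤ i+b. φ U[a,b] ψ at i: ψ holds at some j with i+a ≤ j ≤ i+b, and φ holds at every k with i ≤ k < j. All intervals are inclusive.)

Holds

Check ((done ∨ send) U[<=1] (ready → send)) at each j in [1,3]:
  j=1: holds
  j=2: holds
  j=3: holds
Found at j=1 → formula holds.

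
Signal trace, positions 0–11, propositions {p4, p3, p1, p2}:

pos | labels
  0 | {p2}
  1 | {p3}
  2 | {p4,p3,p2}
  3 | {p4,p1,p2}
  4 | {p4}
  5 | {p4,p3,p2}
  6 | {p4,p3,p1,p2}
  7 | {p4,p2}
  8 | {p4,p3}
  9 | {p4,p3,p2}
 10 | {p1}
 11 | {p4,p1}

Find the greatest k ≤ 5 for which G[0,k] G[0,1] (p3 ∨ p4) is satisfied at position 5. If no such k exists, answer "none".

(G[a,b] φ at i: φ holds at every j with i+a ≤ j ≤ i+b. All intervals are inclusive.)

G[0,1] (p3 ∨ p4) must hold from j=5 onward; find where it first fails.
  j=5: holds
  j=6: holds
  j=7: holds
  j=8: holds
  j=9: fails
Holds on [5,8], so largest k = 3.

3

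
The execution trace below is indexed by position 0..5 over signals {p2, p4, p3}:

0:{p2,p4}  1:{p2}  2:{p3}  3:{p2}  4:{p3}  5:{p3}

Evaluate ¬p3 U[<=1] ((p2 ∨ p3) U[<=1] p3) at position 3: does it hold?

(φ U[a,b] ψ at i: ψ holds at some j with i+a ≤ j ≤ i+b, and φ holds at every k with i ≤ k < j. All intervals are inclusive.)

True

Need some j in [3,4] with ((p2 ∨ p3) U[<=1] p3), and ¬p3 at every k in [3,j-1].
  j=3: ((p2 ∨ p3) U[<=1] p3) holds; no prefix to check → satisfied.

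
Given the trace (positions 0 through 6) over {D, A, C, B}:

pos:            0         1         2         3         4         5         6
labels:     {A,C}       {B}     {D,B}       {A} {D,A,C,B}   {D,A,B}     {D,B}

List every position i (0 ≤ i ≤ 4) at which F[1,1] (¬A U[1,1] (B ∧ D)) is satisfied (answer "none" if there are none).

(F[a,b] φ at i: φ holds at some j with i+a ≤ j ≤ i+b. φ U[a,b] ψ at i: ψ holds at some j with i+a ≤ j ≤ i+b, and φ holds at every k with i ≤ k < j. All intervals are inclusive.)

Evaluate at each i in [0,4]:
  i=0: ✓ (witness j=1)
  i=1: ✗ (none in [2,2])
  i=2: ✗ (none in [3,3])
  i=3: ✗ (none in [4,4])
  i=4: ✗ (none in [5,5])

0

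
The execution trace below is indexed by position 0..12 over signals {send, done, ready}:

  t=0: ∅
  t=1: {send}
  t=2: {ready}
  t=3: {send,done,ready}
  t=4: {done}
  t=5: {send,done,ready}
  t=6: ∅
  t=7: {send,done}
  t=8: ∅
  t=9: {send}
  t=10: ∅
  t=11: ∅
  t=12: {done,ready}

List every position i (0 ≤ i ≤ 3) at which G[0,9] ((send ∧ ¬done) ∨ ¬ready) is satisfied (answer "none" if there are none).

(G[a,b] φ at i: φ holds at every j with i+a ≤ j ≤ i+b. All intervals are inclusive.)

Evaluate at each i in [0,3]:
  i=0: ✗ (fails at j=2)
  i=1: ✗ (fails at j=2)
  i=2: ✗ (fails at j=2)
  i=3: ✗ (fails at j=3)

none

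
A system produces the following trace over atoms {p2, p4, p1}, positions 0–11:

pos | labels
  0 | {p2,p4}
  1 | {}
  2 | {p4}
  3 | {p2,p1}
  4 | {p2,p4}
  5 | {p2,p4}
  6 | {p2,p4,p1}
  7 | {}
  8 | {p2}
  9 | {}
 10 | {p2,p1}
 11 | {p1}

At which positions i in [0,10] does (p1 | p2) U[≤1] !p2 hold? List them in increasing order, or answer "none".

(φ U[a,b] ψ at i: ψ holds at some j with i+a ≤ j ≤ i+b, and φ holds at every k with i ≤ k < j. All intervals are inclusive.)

Evaluate at each i in [0,10]:
  i=0: ✓ (rhs at j=1; lhs holds on [0,0])
  i=1: ✓ (rhs at j=1)
  i=2: ✓ (rhs at j=2)
  i=3: ✗ (no rhs in [3,4])
  i=4: ✗ (no rhs in [4,5])
  i=5: ✗ (no rhs in [5,6])
  i=6: ✓ (rhs at j=7; lhs holds on [6,6])
  i=7: ✓ (rhs at j=7)
  i=8: ✓ (rhs at j=9; lhs holds on [8,8])
  i=9: ✓ (rhs at j=9)
  i=10: ✓ (rhs at j=11; lhs holds on [10,10])

0, 1, 2, 6, 7, 8, 9, 10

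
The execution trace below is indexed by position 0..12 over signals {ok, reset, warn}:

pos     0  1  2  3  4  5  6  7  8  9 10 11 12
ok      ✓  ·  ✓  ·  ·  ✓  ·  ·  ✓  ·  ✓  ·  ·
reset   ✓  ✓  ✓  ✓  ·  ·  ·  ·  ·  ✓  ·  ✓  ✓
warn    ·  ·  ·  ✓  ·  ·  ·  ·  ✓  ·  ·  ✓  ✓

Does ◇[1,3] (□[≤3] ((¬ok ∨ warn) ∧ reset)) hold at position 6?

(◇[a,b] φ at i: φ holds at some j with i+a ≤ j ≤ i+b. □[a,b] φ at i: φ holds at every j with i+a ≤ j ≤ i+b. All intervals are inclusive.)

Check □[≤3] ((¬ok ∨ warn) ∧ reset) at each j in [7,9]:
  j=7: fails at 7
  j=8: fails at 8
  j=9: fails at 10
No position in the window satisfies it → formula fails.

No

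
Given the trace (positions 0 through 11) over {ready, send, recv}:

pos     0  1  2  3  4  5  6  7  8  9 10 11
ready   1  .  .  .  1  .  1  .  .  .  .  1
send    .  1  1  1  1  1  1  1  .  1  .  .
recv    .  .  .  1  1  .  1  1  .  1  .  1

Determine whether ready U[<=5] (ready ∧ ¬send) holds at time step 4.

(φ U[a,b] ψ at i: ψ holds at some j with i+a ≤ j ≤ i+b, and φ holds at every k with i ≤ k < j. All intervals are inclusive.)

No

Need some j in [4,9] with (ready ∧ ¬send), and ready at every k in [4,j-1].
  j=4: (ready ∧ ¬send) false.
  j=5: (ready ∧ ¬send) false.
  j=6: (ready ∧ ¬send) false.
  j=7: (ready ∧ ¬send) false.
  j=8: (ready ∧ ¬send) false.
  j=9: (ready ∧ ¬send) false.
No j in the window works → until fails.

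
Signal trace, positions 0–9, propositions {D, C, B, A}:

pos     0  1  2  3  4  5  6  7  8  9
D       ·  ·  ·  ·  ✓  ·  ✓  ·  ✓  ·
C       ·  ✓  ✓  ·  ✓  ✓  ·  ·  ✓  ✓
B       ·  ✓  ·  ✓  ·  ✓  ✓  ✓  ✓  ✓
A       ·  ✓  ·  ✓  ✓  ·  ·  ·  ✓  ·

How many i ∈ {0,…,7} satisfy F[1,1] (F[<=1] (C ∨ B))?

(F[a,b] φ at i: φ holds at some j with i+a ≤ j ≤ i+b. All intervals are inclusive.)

8

Evaluate at each i in [0,7]:
  i=0: ✓ (witness j=1)
  i=1: ✓ (witness j=2)
  i=2: ✓ (witness j=3)
  i=3: ✓ (witness j=4)
  i=4: ✓ (witness j=5)
  i=5: ✓ (witness j=6)
  i=6: ✓ (witness j=7)
  i=7: ✓ (witness j=8)
Positions where it holds: {0, 1, 2, 3, 4, 5, 6, 7} → 8.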